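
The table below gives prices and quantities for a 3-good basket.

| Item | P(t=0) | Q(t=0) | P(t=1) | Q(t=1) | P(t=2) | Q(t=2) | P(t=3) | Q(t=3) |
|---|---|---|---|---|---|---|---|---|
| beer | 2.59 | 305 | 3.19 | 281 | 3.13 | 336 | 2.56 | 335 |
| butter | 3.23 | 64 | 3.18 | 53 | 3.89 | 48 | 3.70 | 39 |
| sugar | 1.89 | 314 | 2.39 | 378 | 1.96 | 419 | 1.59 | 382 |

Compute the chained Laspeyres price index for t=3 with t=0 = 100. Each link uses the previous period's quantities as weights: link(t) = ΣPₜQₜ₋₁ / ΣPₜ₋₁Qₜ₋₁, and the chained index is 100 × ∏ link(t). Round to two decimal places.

Link t=0→t=1:
ΣP(t=1)Q(t=0) = 3.19×305 + 3.18×64 + 2.39×314 = 972.95 + 203.52 + 750.46 = 1926.93
ΣP(t=0)Q(t=0) = 2.59×305 + 3.23×64 + 1.89×314 = 789.95 + 206.72 + 593.46 = 1590.13
link = 1926.93/1590.13 = 1.211807
Link t=1→t=2:
ΣP(t=2)Q(t=1) = 3.13×281 + 3.89×53 + 1.96×378 = 879.53 + 206.17 + 740.88 = 1826.58
ΣP(t=1)Q(t=1) = 3.19×281 + 3.18×53 + 2.39×378 = 896.39 + 168.54 + 903.42 = 1968.35
link = 1826.58/1968.35 = 0.927975
Link t=2→t=3:
ΣP(t=3)Q(t=2) = 2.56×336 + 3.70×48 + 1.59×419 = 860.16 + 177.6 + 666.21 = 1703.97
ΣP(t=2)Q(t=2) = 3.13×336 + 3.89×48 + 1.96×419 = 1051.68 + 186.72 + 821.24 = 2059.64
link = 1703.97/2059.64 = 0.827314
Chained index = 100 × 1.211807 × 0.927975 × 0.827314 = 93.0337

93.03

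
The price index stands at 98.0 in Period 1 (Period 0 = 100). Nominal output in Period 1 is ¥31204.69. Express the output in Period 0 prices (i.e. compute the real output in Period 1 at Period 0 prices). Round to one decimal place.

31841.5

Real = Nominal ÷ (Index/100) = 31204.69 ÷ (98.0/100)
     = 31204.69 ÷ 0.980 = 31841.5204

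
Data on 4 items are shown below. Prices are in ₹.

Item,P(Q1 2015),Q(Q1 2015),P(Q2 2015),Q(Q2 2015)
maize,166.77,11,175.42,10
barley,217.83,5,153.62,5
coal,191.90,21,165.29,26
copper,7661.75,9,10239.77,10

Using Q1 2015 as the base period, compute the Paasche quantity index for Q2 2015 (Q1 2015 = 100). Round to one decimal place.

111.1

Paasche quantity index uses current-period prices as weights.
ΣP(Q2 2015)·Q(Q2 2015) = 175.42×10 + 153.62×5 + 165.29×26 + 10239.77×10 = 1754.2 + 768.1 + 4297.54 + 102397.7 = 109217.54
ΣP(Q2 2015)·Q(Q1 2015) = 175.42×11 + 153.62×5 + 165.29×21 + 10239.77×9 = 1929.62 + 768.1 + 3471.09 + 92157.93 = 98326.74
Index = 109217.54 / 98326.74 × 100 = 111.0761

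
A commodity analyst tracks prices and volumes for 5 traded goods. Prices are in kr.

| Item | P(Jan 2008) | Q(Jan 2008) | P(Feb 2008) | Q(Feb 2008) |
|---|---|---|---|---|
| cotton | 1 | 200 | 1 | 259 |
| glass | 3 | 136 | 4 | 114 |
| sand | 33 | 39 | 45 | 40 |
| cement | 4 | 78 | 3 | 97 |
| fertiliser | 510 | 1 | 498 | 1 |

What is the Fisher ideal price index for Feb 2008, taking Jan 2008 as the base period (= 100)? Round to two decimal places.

Laspeyres component (base-period weights):
ΣP(Feb 2008)Q(Jan 2008) = 1×200 + 4×136 + 45×39 + 3×78 + 498×1 = 200 + 544 + 1755 + 234 + 498 = 3231
ΣP(Jan 2008)Q(Jan 2008) = 1×200 + 3×136 + 33×39 + 4×78 + 510×1 = 200 + 408 + 1287 + 312 + 510 = 2717
L = 3231 / 2717 × 100 = 118.9179
Paasche component (current-period weights):
ΣP(Feb 2008)Q(Feb 2008) = 1×259 + 4×114 + 45×40 + 3×97 + 498×1 = 259 + 456 + 1800 + 291 + 498 = 3304
ΣP(Jan 2008)Q(Feb 2008) = 1×259 + 3×114 + 33×40 + 4×97 + 510×1 = 259 + 342 + 1320 + 388 + 510 = 2819
P = 3304 / 2819 × 100 = 117.2047
Fisher = √(L × P) = √(118.9179 × 117.2047) = 118.0582

118.06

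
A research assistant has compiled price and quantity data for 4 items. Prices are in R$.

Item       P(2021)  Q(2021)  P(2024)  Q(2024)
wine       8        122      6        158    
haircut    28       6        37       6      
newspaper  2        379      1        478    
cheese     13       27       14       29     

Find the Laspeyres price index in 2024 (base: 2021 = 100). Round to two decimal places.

Laspeyres price index uses base-period quantities as weights.
ΣP(2024)·Q(2021) = 6×122 + 37×6 + 1×379 + 14×27 = 732 + 222 + 379 + 378 = 1711
ΣP(2021)·Q(2021) = 8×122 + 28×6 + 2×379 + 13×27 = 976 + 168 + 758 + 351 = 2253
Index = 1711 / 2253 × 100 = 75.9432

75.94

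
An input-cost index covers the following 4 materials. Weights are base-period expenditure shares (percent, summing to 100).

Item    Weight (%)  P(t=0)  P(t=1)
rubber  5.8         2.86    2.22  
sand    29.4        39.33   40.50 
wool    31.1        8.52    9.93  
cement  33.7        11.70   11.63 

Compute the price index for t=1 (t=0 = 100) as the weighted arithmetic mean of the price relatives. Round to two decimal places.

rubber: 5.8 × (2.22/2.86) = 5.8 × 0.776224 = 4.5021
sand: 29.4 × (40.50/39.33) = 29.4 × 1.029748 = 30.2746
wool: 31.1 × (9.93/8.52) = 31.1 × 1.165493 = 36.2468
cement: 33.7 × (11.63/11.70) = 33.7 × 0.994017 = 33.4984
Index = Σ wᵢ·(p₁ᵢ/p₀ᵢ) = 4.5021 + 30.2746 + 36.2468 + 33.4984 = 104.5219

104.52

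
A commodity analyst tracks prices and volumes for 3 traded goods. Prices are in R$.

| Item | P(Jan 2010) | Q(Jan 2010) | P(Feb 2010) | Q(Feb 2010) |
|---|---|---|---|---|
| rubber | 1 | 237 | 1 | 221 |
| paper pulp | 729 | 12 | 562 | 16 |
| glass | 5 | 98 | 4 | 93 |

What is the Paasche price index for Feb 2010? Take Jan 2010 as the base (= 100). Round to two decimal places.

77.61

Paasche price index uses current-period quantities as weights.
ΣP(Feb 2010)·Q(Feb 2010) = 1×221 + 562×16 + 4×93 = 221 + 8992 + 372 = 9585
ΣP(Jan 2010)·Q(Feb 2010) = 1×221 + 729×16 + 5×93 = 221 + 11664 + 465 = 12350
Index = 9585 / 12350 × 100 = 77.6113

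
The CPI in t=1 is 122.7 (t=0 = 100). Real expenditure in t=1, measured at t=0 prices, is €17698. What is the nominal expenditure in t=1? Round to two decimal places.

21715.45

Nominal = Real × (Index/100) = 17698 × (122.7/100)
        = 17698 × 1.227 = 21715.4460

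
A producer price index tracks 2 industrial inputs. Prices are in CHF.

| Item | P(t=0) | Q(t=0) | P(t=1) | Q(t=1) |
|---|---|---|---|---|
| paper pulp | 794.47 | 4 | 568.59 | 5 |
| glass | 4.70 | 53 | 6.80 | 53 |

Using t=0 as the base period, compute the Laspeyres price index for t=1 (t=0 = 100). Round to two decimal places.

76.88

Laspeyres price index uses base-period quantities as weights.
ΣP(t=1)·Q(t=0) = 568.59×4 + 6.80×53 = 2274.36 + 360.4 = 2634.76
ΣP(t=0)·Q(t=0) = 794.47×4 + 4.70×53 = 3177.88 + 249.1 = 3426.98
Index = 2634.76 / 3426.98 × 100 = 76.8829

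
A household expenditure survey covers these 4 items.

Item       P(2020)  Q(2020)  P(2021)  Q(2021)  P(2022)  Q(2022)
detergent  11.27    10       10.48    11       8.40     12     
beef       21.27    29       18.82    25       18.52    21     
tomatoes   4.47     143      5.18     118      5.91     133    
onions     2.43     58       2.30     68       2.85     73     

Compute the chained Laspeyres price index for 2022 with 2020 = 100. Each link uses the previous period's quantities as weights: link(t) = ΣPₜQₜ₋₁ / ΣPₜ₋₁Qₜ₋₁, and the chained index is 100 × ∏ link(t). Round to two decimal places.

107.95

Link 2020→2021:
ΣP(2021)Q(2020) = 10.48×10 + 18.82×29 + 5.18×143 + 2.30×58 = 104.8 + 545.78 + 740.74 + 133.4 = 1524.72
ΣP(2020)Q(2020) = 11.27×10 + 21.27×29 + 4.47×143 + 2.43×58 = 112.7 + 616.83 + 639.21 + 140.94 = 1509.68
link = 1524.72/1509.68 = 1.009962
Link 2021→2022:
ΣP(2022)Q(2021) = 8.40×11 + 18.52×25 + 5.91×118 + 2.85×68 = 92.4 + 463 + 697.38 + 193.8 = 1446.58
ΣP(2021)Q(2021) = 10.48×11 + 18.82×25 + 5.18×118 + 2.30×68 = 115.28 + 470.5 + 611.24 + 156.4 = 1353.42
link = 1446.58/1353.42 = 1.068833
Chained index = 100 × 1.009962 × 1.068833 = 107.9481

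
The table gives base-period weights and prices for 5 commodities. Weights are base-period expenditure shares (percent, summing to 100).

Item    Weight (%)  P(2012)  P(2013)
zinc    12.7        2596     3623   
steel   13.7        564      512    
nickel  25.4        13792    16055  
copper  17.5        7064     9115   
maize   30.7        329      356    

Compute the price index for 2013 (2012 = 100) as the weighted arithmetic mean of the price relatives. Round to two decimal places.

zinc: 12.7 × (3623/2596) = 12.7 × 1.395609 = 17.7242
steel: 13.7 × (512/564) = 13.7 × 0.907801 = 12.4369
nickel: 25.4 × (16055/13792) = 25.4 × 1.164081 = 29.5676
copper: 17.5 × (9115/7064) = 17.5 × 1.290345 = 22.5810
maize: 30.7 × (356/329) = 30.7 × 1.082067 = 33.2195
Index = Σ wᵢ·(p₁ᵢ/p₀ᵢ) = 17.7242 + 12.4369 + 29.5676 + 22.5810 + 33.2195 = 115.5293

115.53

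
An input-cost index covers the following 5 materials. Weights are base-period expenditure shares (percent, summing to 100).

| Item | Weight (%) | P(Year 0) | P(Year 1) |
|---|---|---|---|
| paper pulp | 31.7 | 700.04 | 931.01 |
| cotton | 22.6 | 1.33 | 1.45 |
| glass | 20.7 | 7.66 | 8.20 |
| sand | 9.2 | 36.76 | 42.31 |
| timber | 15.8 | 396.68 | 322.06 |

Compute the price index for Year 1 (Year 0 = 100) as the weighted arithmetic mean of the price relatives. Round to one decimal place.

112.4

paper pulp: 31.7 × (931.01/700.04) = 31.7 × 1.329938 = 42.1590
cotton: 22.6 × (1.45/1.33) = 22.6 × 1.090226 = 24.6391
glass: 20.7 × (8.20/7.66) = 20.7 × 1.070496 = 22.1593
sand: 9.2 × (42.31/36.76) = 9.2 × 1.150979 = 10.5890
timber: 15.8 × (322.06/396.68) = 15.8 × 0.811889 = 12.8278
Index = Σ wᵢ·(p₁ᵢ/p₀ᵢ) = 42.1590 + 24.6391 + 22.1593 + 10.5890 + 12.8278 = 112.3743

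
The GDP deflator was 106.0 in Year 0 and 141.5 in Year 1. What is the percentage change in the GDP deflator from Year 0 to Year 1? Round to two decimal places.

Change = (141.5 − 106.0) / 106.0 × 100
       = 35.5 / 106.0 × 100 = 33.4906%

33.49%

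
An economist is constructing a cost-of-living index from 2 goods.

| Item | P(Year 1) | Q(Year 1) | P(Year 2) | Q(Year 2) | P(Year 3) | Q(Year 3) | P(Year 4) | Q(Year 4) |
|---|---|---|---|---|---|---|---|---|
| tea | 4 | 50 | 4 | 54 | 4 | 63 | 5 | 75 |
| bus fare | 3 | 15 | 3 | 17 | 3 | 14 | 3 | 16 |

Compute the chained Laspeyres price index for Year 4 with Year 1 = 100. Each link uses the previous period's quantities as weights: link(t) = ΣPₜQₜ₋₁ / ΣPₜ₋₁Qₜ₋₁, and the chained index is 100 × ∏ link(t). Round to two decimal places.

Link Year 1→Year 2:
ΣP(Year 2)Q(Year 1) = 4×50 + 3×15 = 200 + 45 = 245
ΣP(Year 1)Q(Year 1) = 4×50 + 3×15 = 200 + 45 = 245
link = 245/245 = 1.000000
Link Year 2→Year 3:
ΣP(Year 3)Q(Year 2) = 4×54 + 3×17 = 216 + 51 = 267
ΣP(Year 2)Q(Year 2) = 4×54 + 3×17 = 216 + 51 = 267
link = 267/267 = 1.000000
Link Year 3→Year 4:
ΣP(Year 4)Q(Year 3) = 5×63 + 3×14 = 315 + 42 = 357
ΣP(Year 3)Q(Year 3) = 4×63 + 3×14 = 252 + 42 = 294
link = 357/294 = 1.214286
Chained index = 100 × 1.000000 × 1.000000 × 1.214286 = 121.4286

121.43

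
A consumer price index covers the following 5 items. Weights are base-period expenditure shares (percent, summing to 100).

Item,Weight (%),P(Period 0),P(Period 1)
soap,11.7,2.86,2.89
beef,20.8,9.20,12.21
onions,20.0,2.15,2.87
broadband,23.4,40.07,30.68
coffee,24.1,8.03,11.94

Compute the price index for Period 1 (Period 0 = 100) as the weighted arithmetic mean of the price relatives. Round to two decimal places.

119.88

soap: 11.7 × (2.89/2.86) = 11.7 × 1.010490 = 11.8227
beef: 20.8 × (12.21/9.20) = 20.8 × 1.327174 = 27.6052
onions: 20.0 × (2.87/2.15) = 20.0 × 1.334884 = 26.6977
broadband: 23.4 × (30.68/40.07) = 23.4 × 0.765660 = 17.9164
coffee: 24.1 × (11.94/8.03) = 24.1 × 1.486924 = 35.8349
Index = Σ wᵢ·(p₁ᵢ/p₀ᵢ) = 11.8227 + 27.6052 + 26.6977 + 17.9164 + 35.8349 = 119.8769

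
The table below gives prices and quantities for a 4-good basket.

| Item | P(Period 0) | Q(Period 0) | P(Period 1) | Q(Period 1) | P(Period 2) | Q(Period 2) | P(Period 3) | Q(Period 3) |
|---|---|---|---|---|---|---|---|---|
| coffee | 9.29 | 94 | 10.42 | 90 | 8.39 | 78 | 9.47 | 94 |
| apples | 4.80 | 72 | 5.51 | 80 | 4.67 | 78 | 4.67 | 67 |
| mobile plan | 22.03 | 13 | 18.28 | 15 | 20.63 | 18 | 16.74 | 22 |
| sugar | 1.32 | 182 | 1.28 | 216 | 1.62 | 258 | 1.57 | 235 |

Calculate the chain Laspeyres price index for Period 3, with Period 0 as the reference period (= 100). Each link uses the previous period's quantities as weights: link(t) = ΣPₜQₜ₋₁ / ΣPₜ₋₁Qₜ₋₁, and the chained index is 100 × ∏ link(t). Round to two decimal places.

98.13

Link Period 0→Period 1:
ΣP(Period 1)Q(Period 0) = 10.42×94 + 5.51×72 + 18.28×13 + 1.28×182 = 979.48 + 396.72 + 237.64 + 232.96 = 1846.8
ΣP(Period 0)Q(Period 0) = 9.29×94 + 4.80×72 + 22.03×13 + 1.32×182 = 873.26 + 345.6 + 286.39 + 240.24 = 1745.49
link = 1846.8/1745.49 = 1.058041
Link Period 1→Period 2:
ΣP(Period 2)Q(Period 1) = 8.39×90 + 4.67×80 + 20.63×15 + 1.62×216 = 755.1 + 373.6 + 309.45 + 349.92 = 1788.07
ΣP(Period 1)Q(Period 1) = 10.42×90 + 5.51×80 + 18.28×15 + 1.28×216 = 937.8 + 440.8 + 274.2 + 276.48 = 1929.28
link = 1788.07/1929.28 = 0.926807
Link Period 2→Period 3:
ΣP(Period 3)Q(Period 2) = 9.47×78 + 4.67×78 + 16.74×18 + 1.57×258 = 738.66 + 364.26 + 301.32 + 405.06 = 1809.3
ΣP(Period 2)Q(Period 2) = 8.39×78 + 4.67×78 + 20.63×18 + 1.62×258 = 654.42 + 364.26 + 371.34 + 417.96 = 1807.98
link = 1809.3/1807.98 = 1.000730
Chained index = 100 × 1.058041 × 0.926807 × 1.000730 = 98.1316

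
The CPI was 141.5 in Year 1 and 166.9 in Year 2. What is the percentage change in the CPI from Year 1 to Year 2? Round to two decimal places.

Change = (166.9 − 141.5) / 141.5 × 100
       = 25.4 / 141.5 × 100 = 17.9505%

17.95%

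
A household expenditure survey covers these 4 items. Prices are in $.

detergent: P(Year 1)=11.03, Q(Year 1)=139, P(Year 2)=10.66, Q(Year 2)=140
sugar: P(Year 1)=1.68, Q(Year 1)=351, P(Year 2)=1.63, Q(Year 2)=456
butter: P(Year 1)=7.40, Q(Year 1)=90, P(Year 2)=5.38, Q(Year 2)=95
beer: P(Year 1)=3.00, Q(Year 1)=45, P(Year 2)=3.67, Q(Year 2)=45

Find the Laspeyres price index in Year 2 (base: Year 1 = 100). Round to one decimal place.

Laspeyres price index uses base-period quantities as weights.
ΣP(Year 2)·Q(Year 1) = 10.66×139 + 1.63×351 + 5.38×90 + 3.67×45 = 1481.74 + 572.13 + 484.2 + 165.15 = 2703.22
ΣP(Year 1)·Q(Year 1) = 11.03×139 + 1.68×351 + 7.40×90 + 3.00×45 = 1533.17 + 589.68 + 666 + 135 = 2923.85
Index = 2703.22 / 2923.85 × 100 = 92.4541

92.5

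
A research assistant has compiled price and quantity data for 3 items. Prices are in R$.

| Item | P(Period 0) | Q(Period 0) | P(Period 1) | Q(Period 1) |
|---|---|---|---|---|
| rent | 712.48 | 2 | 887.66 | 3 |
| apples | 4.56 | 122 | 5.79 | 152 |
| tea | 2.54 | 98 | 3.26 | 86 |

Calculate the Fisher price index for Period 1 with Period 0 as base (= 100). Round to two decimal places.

125.50

Laspeyres component (base-period weights):
ΣP(Period 1)Q(Period 0) = 887.66×2 + 5.79×122 + 3.26×98 = 1775.32 + 706.38 + 319.48 = 2801.18
ΣP(Period 0)Q(Period 0) = 712.48×2 + 4.56×122 + 2.54×98 = 1424.96 + 556.32 + 248.92 = 2230.2
L = 2801.18 / 2230.2 × 100 = 125.6022
Paasche component (current-period weights):
ΣP(Period 1)Q(Period 1) = 887.66×3 + 5.79×152 + 3.26×86 = 2662.98 + 880.08 + 280.36 = 3823.42
ΣP(Period 0)Q(Period 1) = 712.48×3 + 4.56×152 + 2.54×86 = 2137.44 + 693.12 + 218.44 = 3049
P = 3823.42 / 3049 × 100 = 125.3991
Fisher = √(L × P) = √(125.6022 × 125.3991) = 125.5006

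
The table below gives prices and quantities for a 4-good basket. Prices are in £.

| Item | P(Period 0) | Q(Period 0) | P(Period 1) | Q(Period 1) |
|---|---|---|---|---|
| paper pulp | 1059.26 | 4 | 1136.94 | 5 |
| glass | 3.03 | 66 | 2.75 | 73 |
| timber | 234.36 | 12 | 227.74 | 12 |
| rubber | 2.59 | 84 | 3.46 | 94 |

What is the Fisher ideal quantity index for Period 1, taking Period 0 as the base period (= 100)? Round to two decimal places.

115.09

Laspeyres component (base-period weights):
ΣP(Period 0)Q(Period 1) = 1059.26×5 + 3.03×73 + 234.36×12 + 2.59×94 = 5296.3 + 221.19 + 2812.32 + 243.46 = 8573.27
ΣP(Period 0)Q(Period 0) = 1059.26×4 + 3.03×66 + 234.36×12 + 2.59×84 = 4237.04 + 199.98 + 2812.32 + 217.56 = 7466.9
L = 8573.27 / 7466.9 × 100 = 114.8170
Paasche component (current-period weights):
ΣP(Period 1)Q(Period 1) = 1136.94×5 + 2.75×73 + 227.74×12 + 3.46×94 = 5684.7 + 200.75 + 2732.88 + 325.24 = 8943.57
ΣP(Period 1)Q(Period 0) = 1136.94×4 + 2.75×66 + 227.74×12 + 3.46×84 = 4547.76 + 181.5 + 2732.88 + 290.64 = 7752.78
P = 8943.57 / 7752.78 × 100 = 115.3595
Fisher = √(L × P) = √(114.8170 × 115.3595) = 115.0879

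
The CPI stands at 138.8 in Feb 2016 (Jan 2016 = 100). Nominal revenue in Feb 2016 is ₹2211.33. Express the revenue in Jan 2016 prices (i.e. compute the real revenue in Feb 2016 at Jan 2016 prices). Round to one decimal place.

1593.2

Real = Nominal ÷ (Index/100) = 2211.33 ÷ (138.8/100)
     = 2211.33 ÷ 1.388 = 1593.1772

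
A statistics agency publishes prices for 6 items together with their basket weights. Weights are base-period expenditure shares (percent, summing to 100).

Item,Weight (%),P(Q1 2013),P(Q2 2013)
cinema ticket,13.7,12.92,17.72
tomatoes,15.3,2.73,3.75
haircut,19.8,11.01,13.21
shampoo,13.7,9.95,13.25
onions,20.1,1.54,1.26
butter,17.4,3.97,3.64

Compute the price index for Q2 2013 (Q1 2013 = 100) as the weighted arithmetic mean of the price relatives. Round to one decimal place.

cinema ticket: 13.7 × (17.72/12.92) = 13.7 × 1.371517 = 18.7898
tomatoes: 15.3 × (3.75/2.73) = 15.3 × 1.373626 = 21.0165
haircut: 19.8 × (13.21/11.01) = 19.8 × 1.199818 = 23.7564
shampoo: 13.7 × (13.25/9.95) = 13.7 × 1.331658 = 18.2437
onions: 20.1 × (1.26/1.54) = 20.1 × 0.818182 = 16.4455
butter: 17.4 × (3.64/3.97) = 17.4 × 0.916877 = 15.9537
Index = Σ wᵢ·(p₁ᵢ/p₀ᵢ) = 18.7898 + 21.0165 + 23.7564 + 18.2437 + 16.4455 + 15.9537 = 114.2055

114.2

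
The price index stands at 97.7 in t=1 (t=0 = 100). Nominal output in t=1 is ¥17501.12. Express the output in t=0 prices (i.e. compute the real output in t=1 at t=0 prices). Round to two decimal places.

Real = Nominal ÷ (Index/100) = 17501.12 ÷ (97.7/100)
     = 17501.12 ÷ 0.977 = 17913.1218

17913.12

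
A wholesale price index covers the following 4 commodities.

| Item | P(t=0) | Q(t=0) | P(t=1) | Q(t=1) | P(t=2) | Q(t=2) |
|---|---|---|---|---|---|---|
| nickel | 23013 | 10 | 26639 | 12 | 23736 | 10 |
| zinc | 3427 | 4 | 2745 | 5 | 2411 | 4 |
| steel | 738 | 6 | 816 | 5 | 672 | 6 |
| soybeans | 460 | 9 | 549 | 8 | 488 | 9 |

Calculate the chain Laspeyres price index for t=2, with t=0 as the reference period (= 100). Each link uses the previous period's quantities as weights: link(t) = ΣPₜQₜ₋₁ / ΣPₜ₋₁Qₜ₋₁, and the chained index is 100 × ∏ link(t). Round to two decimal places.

Link t=0→t=1:
ΣP(t=1)Q(t=0) = 26639×10 + 2745×4 + 816×6 + 549×9 = 266390 + 10980 + 4896 + 4941 = 287207
ΣP(t=0)Q(t=0) = 23013×10 + 3427×4 + 738×6 + 460×9 = 230130 + 13708 + 4428 + 4140 = 252406
link = 287207/252406 = 1.137877
Link t=1→t=2:
ΣP(t=2)Q(t=1) = 23736×12 + 2411×5 + 672×5 + 488×8 = 284832 + 12055 + 3360 + 3904 = 304151
ΣP(t=1)Q(t=1) = 26639×12 + 2745×5 + 816×5 + 549×8 = 319668 + 13725 + 4080 + 4392 = 341865
link = 304151/341865 = 0.889682
Chained index = 100 × 1.137877 × 0.889682 = 101.2348

101.23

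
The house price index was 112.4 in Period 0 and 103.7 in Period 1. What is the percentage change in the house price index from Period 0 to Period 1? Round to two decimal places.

-7.74%

Change = (103.7 − 112.4) / 112.4 × 100
       = -8.7 / 112.4 × 100 = -7.7402%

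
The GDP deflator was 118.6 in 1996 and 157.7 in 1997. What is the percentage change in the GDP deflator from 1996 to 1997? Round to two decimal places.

32.97%

Change = (157.7 − 118.6) / 118.6 × 100
       = 39.1 / 118.6 × 100 = 32.9680%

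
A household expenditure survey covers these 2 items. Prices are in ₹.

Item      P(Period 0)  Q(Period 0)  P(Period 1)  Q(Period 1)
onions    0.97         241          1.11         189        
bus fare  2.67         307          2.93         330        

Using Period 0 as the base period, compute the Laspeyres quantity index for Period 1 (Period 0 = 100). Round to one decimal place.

Laspeyres quantity index uses base-period prices as weights.
ΣP(Period 0)·Q(Period 1) = 0.97×189 + 2.67×330 = 183.33 + 881.1 = 1064.43
ΣP(Period 0)·Q(Period 0) = 0.97×241 + 2.67×307 = 233.77 + 819.69 = 1053.46
Index = 1064.43 / 1053.46 × 100 = 101.0413

101.0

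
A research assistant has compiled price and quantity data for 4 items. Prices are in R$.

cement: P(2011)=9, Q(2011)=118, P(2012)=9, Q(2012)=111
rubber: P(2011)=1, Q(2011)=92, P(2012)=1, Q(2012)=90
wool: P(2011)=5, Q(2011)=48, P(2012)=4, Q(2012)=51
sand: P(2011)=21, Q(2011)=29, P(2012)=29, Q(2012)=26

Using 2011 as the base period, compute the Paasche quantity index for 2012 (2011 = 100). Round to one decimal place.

Paasche quantity index uses current-period prices as weights.
ΣP(2012)·Q(2012) = 9×111 + 1×90 + 4×51 + 29×26 = 999 + 90 + 204 + 754 = 2047
ΣP(2012)·Q(2011) = 9×118 + 1×92 + 4×48 + 29×29 = 1062 + 92 + 192 + 841 = 2187
Index = 2047 / 2187 × 100 = 93.5985

93.6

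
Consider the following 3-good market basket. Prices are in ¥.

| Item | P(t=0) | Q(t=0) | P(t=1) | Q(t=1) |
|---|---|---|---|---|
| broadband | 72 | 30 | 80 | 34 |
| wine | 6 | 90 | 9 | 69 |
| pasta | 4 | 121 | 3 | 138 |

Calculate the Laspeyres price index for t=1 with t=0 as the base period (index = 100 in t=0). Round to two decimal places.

112.22

Laspeyres price index uses base-period quantities as weights.
ΣP(t=1)·Q(t=0) = 80×30 + 9×90 + 3×121 = 2400 + 810 + 363 = 3573
ΣP(t=0)·Q(t=0) = 72×30 + 6×90 + 4×121 = 2160 + 540 + 484 = 3184
Index = 3573 / 3184 × 100 = 112.2173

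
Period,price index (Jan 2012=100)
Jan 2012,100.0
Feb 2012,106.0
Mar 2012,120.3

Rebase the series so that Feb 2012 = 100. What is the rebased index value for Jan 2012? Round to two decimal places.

Rebased(Jan 2012) = 100.0 / 106.0 × 100 = 94.3396

94.34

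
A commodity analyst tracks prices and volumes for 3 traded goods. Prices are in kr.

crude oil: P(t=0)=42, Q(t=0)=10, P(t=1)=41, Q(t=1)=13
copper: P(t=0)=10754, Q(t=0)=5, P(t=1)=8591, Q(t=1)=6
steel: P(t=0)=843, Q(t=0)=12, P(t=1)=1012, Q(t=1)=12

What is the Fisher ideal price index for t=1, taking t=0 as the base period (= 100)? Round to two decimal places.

85.87

Laspeyres component (base-period weights):
ΣP(t=1)Q(t=0) = 41×10 + 8591×5 + 1012×12 = 410 + 42955 + 12144 = 55509
ΣP(t=0)Q(t=0) = 42×10 + 10754×5 + 843×12 = 420 + 53770 + 10116 = 64306
L = 55509 / 64306 × 100 = 86.3201
Paasche component (current-period weights):
ΣP(t=1)Q(t=1) = 41×13 + 8591×6 + 1012×12 = 533 + 51546 + 12144 = 64223
ΣP(t=0)Q(t=1) = 42×13 + 10754×6 + 843×12 = 546 + 64524 + 10116 = 75186
P = 64223 / 75186 × 100 = 85.4188
Fisher = √(L × P) = √(86.3201 × 85.4188) = 85.8683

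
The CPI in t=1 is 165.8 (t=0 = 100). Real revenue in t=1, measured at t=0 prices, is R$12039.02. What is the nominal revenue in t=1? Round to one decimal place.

Nominal = Real × (Index/100) = 12039.02 × (165.8/100)
        = 12039.02 × 1.658 = 19960.6952

19960.7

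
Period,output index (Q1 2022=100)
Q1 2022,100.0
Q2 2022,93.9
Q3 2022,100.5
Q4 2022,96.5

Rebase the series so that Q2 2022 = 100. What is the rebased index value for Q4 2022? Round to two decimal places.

Rebased(Q4 2022) = 96.5 / 93.9 × 100 = 102.7689

102.77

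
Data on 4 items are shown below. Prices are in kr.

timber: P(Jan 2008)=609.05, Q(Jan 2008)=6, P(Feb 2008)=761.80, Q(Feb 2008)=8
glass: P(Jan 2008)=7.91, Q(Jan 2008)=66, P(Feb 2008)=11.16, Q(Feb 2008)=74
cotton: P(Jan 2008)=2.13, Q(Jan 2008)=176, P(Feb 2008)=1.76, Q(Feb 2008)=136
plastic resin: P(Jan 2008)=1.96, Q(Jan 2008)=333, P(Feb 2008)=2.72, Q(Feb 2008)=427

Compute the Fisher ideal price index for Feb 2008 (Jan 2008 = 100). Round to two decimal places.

Laspeyres component (base-period weights):
ΣP(Feb 2008)Q(Jan 2008) = 761.80×6 + 11.16×66 + 1.76×176 + 2.72×333 = 4570.8 + 736.56 + 309.76 + 905.76 = 6522.88
ΣP(Jan 2008)Q(Jan 2008) = 609.05×6 + 7.91×66 + 2.13×176 + 1.96×333 = 3654.3 + 522.06 + 374.88 + 652.68 = 5203.92
L = 6522.88 / 5203.92 × 100 = 125.3455
Paasche component (current-period weights):
ΣP(Feb 2008)Q(Feb 2008) = 761.80×8 + 11.16×74 + 1.76×136 + 2.72×427 = 6094.4 + 825.84 + 239.36 + 1161.44 = 8321.04
ΣP(Jan 2008)Q(Feb 2008) = 609.05×8 + 7.91×74 + 2.13×136 + 1.96×427 = 4872.4 + 585.34 + 289.68 + 836.92 = 6584.34
P = 8321.04 / 6584.34 × 100 = 126.3762
Fisher = √(L × P) = √(125.3455 × 126.3762) = 125.8598

125.86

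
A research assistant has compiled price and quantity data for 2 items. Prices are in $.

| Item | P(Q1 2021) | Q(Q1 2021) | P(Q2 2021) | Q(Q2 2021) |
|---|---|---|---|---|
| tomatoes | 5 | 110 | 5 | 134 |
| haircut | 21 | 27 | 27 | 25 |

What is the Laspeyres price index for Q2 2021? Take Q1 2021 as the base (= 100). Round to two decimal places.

114.50

Laspeyres price index uses base-period quantities as weights.
ΣP(Q2 2021)·Q(Q1 2021) = 5×110 + 27×27 = 550 + 729 = 1279
ΣP(Q1 2021)·Q(Q1 2021) = 5×110 + 21×27 = 550 + 567 = 1117
Index = 1279 / 1117 × 100 = 114.5031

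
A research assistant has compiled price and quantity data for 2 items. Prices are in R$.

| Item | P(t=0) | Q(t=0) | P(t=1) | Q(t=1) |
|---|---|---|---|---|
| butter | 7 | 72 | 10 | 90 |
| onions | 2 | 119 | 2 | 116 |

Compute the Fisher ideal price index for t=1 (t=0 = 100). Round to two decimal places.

130.21

Laspeyres component (base-period weights):
ΣP(t=1)Q(t=0) = 10×72 + 2×119 = 720 + 238 = 958
ΣP(t=0)Q(t=0) = 7×72 + 2×119 = 504 + 238 = 742
L = 958 / 742 × 100 = 129.1105
Paasche component (current-period weights):
ΣP(t=1)Q(t=1) = 10×90 + 2×116 = 900 + 232 = 1132
ΣP(t=0)Q(t=1) = 7×90 + 2×116 = 630 + 232 = 862
P = 1132 / 862 × 100 = 131.3225
Fisher = √(L × P) = √(129.1105 × 131.3225) = 130.2118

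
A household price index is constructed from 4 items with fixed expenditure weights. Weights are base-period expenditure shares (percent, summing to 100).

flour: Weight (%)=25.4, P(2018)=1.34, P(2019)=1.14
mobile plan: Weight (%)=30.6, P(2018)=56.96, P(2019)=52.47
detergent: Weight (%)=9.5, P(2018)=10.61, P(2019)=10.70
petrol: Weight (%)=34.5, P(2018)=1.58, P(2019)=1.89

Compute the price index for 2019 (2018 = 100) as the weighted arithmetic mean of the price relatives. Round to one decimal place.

100.6

flour: 25.4 × (1.14/1.34) = 25.4 × 0.850746 = 21.6090
mobile plan: 30.6 × (52.47/56.96) = 30.6 × 0.921173 = 28.1879
detergent: 9.5 × (10.70/10.61) = 9.5 × 1.008483 = 9.5806
petrol: 34.5 × (1.89/1.58) = 34.5 × 1.196203 = 41.2690
Index = Σ wᵢ·(p₁ᵢ/p₀ᵢ) = 21.6090 + 28.1879 + 9.5806 + 41.2690 = 100.6464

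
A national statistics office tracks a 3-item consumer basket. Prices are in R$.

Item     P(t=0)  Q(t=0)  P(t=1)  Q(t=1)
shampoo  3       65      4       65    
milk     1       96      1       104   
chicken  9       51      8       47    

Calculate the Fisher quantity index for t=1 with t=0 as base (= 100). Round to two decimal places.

96.56

Laspeyres component (base-period weights):
ΣP(t=0)Q(t=1) = 3×65 + 1×104 + 9×47 = 195 + 104 + 423 = 722
ΣP(t=0)Q(t=0) = 3×65 + 1×96 + 9×51 = 195 + 96 + 459 = 750
L = 722 / 750 × 100 = 96.2667
Paasche component (current-period weights):
ΣP(t=1)Q(t=1) = 4×65 + 1×104 + 8×47 = 260 + 104 + 376 = 740
ΣP(t=1)Q(t=0) = 4×65 + 1×96 + 8×51 = 260 + 96 + 408 = 764
P = 740 / 764 × 100 = 96.8586
Fisher = √(L × P) = √(96.2667 × 96.8586) = 96.5622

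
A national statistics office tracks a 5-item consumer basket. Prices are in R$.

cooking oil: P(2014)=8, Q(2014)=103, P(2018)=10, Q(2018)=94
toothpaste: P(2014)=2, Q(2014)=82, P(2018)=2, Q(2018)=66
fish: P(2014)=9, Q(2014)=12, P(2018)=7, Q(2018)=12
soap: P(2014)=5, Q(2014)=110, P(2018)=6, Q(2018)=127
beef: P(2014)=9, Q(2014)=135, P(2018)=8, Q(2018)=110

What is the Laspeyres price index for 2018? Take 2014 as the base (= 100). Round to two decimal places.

105.49

Laspeyres price index uses base-period quantities as weights.
ΣP(2018)·Q(2014) = 10×103 + 2×82 + 7×12 + 6×110 + 8×135 = 1030 + 164 + 84 + 660 + 1080 = 3018
ΣP(2014)·Q(2014) = 8×103 + 2×82 + 9×12 + 5×110 + 9×135 = 824 + 164 + 108 + 550 + 1215 = 2861
Index = 3018 / 2861 × 100 = 105.4876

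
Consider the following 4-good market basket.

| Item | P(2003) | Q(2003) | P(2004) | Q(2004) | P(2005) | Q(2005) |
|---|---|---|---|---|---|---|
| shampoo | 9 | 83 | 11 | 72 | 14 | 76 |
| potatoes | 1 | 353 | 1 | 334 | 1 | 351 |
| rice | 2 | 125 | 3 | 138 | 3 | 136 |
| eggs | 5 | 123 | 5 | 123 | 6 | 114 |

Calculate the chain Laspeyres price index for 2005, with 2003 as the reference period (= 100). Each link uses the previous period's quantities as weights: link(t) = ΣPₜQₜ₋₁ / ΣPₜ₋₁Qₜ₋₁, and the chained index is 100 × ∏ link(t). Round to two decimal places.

132.87

Link 2003→2004:
ΣP(2004)Q(2003) = 11×83 + 1×353 + 3×125 + 5×123 = 913 + 353 + 375 + 615 = 2256
ΣP(2003)Q(2003) = 9×83 + 1×353 + 2×125 + 5×123 = 747 + 353 + 250 + 615 = 1965
link = 2256/1965 = 1.148092
Link 2004→2005:
ΣP(2005)Q(2004) = 14×72 + 1×334 + 3×138 + 6×123 = 1008 + 334 + 414 + 738 = 2494
ΣP(2004)Q(2004) = 11×72 + 1×334 + 3×138 + 5×123 = 792 + 334 + 414 + 615 = 2155
link = 2494/2155 = 1.157309
Chained index = 100 × 1.148092 × 1.157309 = 132.8696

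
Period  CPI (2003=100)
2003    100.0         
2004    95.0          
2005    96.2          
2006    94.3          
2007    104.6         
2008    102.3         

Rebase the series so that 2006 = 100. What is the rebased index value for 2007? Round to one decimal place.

110.9

Rebased(2007) = 104.6 / 94.3 × 100 = 110.9226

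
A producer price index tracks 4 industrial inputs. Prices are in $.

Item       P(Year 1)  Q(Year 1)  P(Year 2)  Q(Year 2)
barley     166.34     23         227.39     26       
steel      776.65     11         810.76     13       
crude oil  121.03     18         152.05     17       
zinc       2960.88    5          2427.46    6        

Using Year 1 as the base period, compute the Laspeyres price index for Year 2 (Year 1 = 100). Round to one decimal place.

98.9

Laspeyres price index uses base-period quantities as weights.
ΣP(Year 2)·Q(Year 1) = 227.39×23 + 810.76×11 + 152.05×18 + 2427.46×5 = 5229.97 + 8918.36 + 2736.9 + 12137.3 = 29022.53
ΣP(Year 1)·Q(Year 1) = 166.34×23 + 776.65×11 + 121.03×18 + 2960.88×5 = 3825.82 + 8543.15 + 2178.54 + 14804.4 = 29351.91
Index = 29022.53 / 29351.91 × 100 = 98.8778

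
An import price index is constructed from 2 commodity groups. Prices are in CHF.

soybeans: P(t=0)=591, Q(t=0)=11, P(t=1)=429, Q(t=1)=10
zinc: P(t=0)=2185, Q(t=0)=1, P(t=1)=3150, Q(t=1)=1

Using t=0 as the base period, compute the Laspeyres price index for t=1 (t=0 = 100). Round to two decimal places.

90.59

Laspeyres price index uses base-period quantities as weights.
ΣP(t=1)·Q(t=0) = 429×11 + 3150×1 = 4719 + 3150 = 7869
ΣP(t=0)·Q(t=0) = 591×11 + 2185×1 = 6501 + 2185 = 8686
Index = 7869 / 8686 × 100 = 90.5941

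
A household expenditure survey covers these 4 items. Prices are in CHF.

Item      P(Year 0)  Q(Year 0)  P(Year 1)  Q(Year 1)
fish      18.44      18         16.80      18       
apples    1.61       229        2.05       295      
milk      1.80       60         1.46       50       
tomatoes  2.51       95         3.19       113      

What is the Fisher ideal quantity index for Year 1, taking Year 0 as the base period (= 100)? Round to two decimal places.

Laspeyres component (base-period weights):
ΣP(Year 0)Q(Year 1) = 18.44×18 + 1.61×295 + 1.80×50 + 2.51×113 = 331.92 + 474.95 + 90 + 283.63 = 1180.5
ΣP(Year 0)Q(Year 0) = 18.44×18 + 1.61×229 + 1.80×60 + 2.51×95 = 331.92 + 368.69 + 108 + 238.45 = 1047.06
L = 1180.5 / 1047.06 × 100 = 112.7443
Paasche component (current-period weights):
ΣP(Year 1)Q(Year 1) = 16.80×18 + 2.05×295 + 1.46×50 + 3.19×113 = 302.4 + 604.75 + 73 + 360.47 = 1340.62
ΣP(Year 1)Q(Year 0) = 16.80×18 + 2.05×229 + 1.46×60 + 3.19×95 = 302.4 + 469.45 + 87.6 + 303.05 = 1162.5
P = 1340.62 / 1162.5 × 100 = 115.3222
Fisher = √(L × P) = √(112.7443 × 115.3222) = 114.0259

114.03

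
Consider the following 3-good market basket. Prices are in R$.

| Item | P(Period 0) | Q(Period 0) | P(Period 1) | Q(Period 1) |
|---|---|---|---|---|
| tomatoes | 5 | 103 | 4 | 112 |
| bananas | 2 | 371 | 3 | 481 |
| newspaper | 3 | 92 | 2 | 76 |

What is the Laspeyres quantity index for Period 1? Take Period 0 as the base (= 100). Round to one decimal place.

Laspeyres quantity index uses base-period prices as weights.
ΣP(Period 0)·Q(Period 1) = 5×112 + 2×481 + 3×76 = 560 + 962 + 228 = 1750
ΣP(Period 0)·Q(Period 0) = 5×103 + 2×371 + 3×92 = 515 + 742 + 276 = 1533
Index = 1750 / 1533 × 100 = 114.1553

114.2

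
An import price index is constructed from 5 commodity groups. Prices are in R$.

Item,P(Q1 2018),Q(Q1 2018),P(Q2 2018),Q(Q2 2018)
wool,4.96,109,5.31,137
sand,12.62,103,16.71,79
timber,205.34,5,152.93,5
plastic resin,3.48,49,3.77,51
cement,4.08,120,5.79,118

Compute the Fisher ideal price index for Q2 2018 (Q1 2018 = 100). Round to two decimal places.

110.74

Laspeyres component (base-period weights):
ΣP(Q2 2018)Q(Q1 2018) = 5.31×109 + 16.71×103 + 152.93×5 + 3.77×49 + 5.79×120 = 578.79 + 1721.13 + 764.65 + 184.73 + 694.8 = 3944.1
ΣP(Q1 2018)Q(Q1 2018) = 4.96×109 + 12.62×103 + 205.34×5 + 3.48×49 + 4.08×120 = 540.64 + 1299.86 + 1026.7 + 170.52 + 489.6 = 3527.32
L = 3944.1 / 3527.32 × 100 = 111.8158
Paasche component (current-period weights):
ΣP(Q2 2018)Q(Q2 2018) = 5.31×137 + 16.71×79 + 152.93×5 + 3.77×51 + 5.79×118 = 727.47 + 1320.09 + 764.65 + 192.27 + 683.22 = 3687.7
ΣP(Q1 2018)Q(Q2 2018) = 4.96×137 + 12.62×79 + 205.34×5 + 3.48×51 + 4.08×118 = 679.52 + 996.98 + 1026.7 + 177.48 + 481.44 = 3362.12
P = 3687.7 / 3362.12 × 100 = 109.6838
Fisher = √(L × P) = √(111.8158 × 109.6838) = 110.7446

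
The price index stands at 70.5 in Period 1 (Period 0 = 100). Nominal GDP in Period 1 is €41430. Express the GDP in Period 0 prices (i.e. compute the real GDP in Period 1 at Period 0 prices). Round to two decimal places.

Real = Nominal ÷ (Index/100) = 41430 ÷ (70.5/100)
     = 41430 ÷ 0.705 = 58765.9574

58765.96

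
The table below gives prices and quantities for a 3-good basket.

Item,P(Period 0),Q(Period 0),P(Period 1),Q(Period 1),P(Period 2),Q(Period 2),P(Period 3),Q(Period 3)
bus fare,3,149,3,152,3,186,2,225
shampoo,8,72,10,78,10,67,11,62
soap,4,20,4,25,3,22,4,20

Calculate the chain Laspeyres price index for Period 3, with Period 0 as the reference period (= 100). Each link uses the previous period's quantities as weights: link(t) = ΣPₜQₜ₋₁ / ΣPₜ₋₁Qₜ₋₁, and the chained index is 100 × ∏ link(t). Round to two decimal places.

102.62

Link Period 0→Period 1:
ΣP(Period 1)Q(Period 0) = 3×149 + 10×72 + 4×20 = 447 + 720 + 80 = 1247
ΣP(Period 0)Q(Period 0) = 3×149 + 8×72 + 4×20 = 447 + 576 + 80 = 1103
link = 1247/1103 = 1.130553
Link Period 1→Period 2:
ΣP(Period 2)Q(Period 1) = 3×152 + 10×78 + 3×25 = 456 + 780 + 75 = 1311
ΣP(Period 1)Q(Period 1) = 3×152 + 10×78 + 4×25 = 456 + 780 + 100 = 1336
link = 1311/1336 = 0.981287
Link Period 2→Period 3:
ΣP(Period 3)Q(Period 2) = 2×186 + 11×67 + 4×22 = 372 + 737 + 88 = 1197
ΣP(Period 2)Q(Period 2) = 3×186 + 10×67 + 3×22 = 558 + 670 + 66 = 1294
link = 1197/1294 = 0.925039
Chained index = 100 × 1.130553 × 0.981287 × 0.925039 = 102.6236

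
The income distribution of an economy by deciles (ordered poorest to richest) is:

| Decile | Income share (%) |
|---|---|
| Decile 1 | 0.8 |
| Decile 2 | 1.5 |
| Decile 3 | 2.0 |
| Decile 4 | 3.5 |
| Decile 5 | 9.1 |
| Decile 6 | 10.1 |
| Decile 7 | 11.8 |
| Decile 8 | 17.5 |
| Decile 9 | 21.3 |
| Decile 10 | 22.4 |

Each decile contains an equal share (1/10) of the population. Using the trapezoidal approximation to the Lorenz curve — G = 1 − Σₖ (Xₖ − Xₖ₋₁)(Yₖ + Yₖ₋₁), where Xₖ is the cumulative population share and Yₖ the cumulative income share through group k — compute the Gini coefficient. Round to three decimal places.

Cumulative income shares Yₖ: 0.0080, 0.0230, 0.0430, 0.0780, 0.1690, 0.2700, 0.3880, 0.5630, 0.7760, 1.0000
Σ (Xₖ−Xₖ₋₁)(Yₖ+Yₖ₋₁) = (1/10)(0.0080+0.0000) + (1/10)(0.0230+0.0080) + (1/10)(0.0430+0.0230) + (1/10)(0.0780+0.0430) + (1/10)(0.1690+0.0780) + (1/10)(0.2700+0.1690) + (1/10)(0.3880+0.2700) + (1/10)(0.5630+0.3880) + (1/10)(0.7760+0.5630) + (1/10)(1.0000+0.7760)
  = 0.0008 + 0.0031 + 0.0066 + 0.0121 + 0.0247 + 0.0439 + 0.0658 + 0.0951 + 0.1339 + 0.1776 = 0.5636
G = 1 − 0.5636 = 0.4364

0.436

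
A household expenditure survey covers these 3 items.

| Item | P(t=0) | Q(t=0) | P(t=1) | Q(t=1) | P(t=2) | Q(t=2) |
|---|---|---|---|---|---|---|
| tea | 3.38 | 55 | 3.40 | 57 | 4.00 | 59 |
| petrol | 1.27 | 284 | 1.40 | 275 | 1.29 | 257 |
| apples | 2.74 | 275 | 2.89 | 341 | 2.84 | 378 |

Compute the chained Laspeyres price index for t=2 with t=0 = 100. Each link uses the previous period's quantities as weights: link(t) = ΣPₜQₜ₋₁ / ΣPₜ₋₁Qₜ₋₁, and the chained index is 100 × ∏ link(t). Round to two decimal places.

Link t=0→t=1:
ΣP(t=1)Q(t=0) = 3.40×55 + 1.40×284 + 2.89×275 = 187 + 397.6 + 794.75 = 1379.35
ΣP(t=0)Q(t=0) = 3.38×55 + 1.27×284 + 2.74×275 = 185.9 + 360.68 + 753.5 = 1300.08
link = 1379.35/1300.08 = 1.060973
Link t=1→t=2:
ΣP(t=2)Q(t=1) = 4.00×57 + 1.29×275 + 2.84×341 = 228 + 354.75 + 968.44 = 1551.19
ΣP(t=1)Q(t=1) = 3.40×57 + 1.40×275 + 2.89×341 = 193.8 + 385 + 985.49 = 1564.29
link = 1551.19/1564.29 = 0.991626
Chained index = 100 × 1.060973 × 0.991626 = 105.2088

105.21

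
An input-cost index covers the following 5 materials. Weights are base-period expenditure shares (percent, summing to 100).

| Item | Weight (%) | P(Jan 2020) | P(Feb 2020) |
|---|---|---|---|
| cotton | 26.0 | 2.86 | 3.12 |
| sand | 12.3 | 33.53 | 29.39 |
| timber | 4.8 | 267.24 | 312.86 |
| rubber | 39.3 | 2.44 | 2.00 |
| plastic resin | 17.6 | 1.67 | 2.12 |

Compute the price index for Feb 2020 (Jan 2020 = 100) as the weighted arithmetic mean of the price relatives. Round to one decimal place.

99.3

cotton: 26.0 × (3.12/2.86) = 26.0 × 1.090909 = 28.3636
sand: 12.3 × (29.39/33.53) = 12.3 × 0.876528 = 10.7813
timber: 4.8 × (312.86/267.24) = 4.8 × 1.170708 = 5.6194
rubber: 39.3 × (2.00/2.44) = 39.3 × 0.819672 = 32.2131
plastic resin: 17.6 × (2.12/1.67) = 17.6 × 1.269461 = 22.3425
Index = Σ wᵢ·(p₁ᵢ/p₀ᵢ) = 28.3636 + 10.7813 + 5.6194 + 32.2131 + 22.3425 = 99.3200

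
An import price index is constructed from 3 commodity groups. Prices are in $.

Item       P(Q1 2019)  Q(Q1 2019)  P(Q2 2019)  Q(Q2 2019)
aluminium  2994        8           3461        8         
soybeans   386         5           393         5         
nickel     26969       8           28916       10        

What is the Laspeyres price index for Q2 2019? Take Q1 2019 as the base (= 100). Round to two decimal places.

108.01

Laspeyres price index uses base-period quantities as weights.
ΣP(Q2 2019)·Q(Q1 2019) = 3461×8 + 393×5 + 28916×8 = 27688 + 1965 + 231328 = 260981
ΣP(Q1 2019)·Q(Q1 2019) = 2994×8 + 386×5 + 26969×8 = 23952 + 1930 + 215752 = 241634
Index = 260981 / 241634 × 100 = 108.0067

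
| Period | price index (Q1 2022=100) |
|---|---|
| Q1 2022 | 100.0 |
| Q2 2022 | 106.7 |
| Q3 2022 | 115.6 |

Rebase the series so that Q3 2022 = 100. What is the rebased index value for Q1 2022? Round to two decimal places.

Rebased(Q1 2022) = 100.0 / 115.6 × 100 = 86.5052

86.51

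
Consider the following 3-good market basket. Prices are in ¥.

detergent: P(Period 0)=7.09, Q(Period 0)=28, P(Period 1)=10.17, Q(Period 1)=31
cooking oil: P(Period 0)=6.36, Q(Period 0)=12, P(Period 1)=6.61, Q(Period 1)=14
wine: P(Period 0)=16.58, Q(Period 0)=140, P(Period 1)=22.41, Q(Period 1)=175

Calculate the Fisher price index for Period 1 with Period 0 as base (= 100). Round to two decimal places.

134.87

Laspeyres component (base-period weights):
ΣP(Period 1)Q(Period 0) = 10.17×28 + 6.61×12 + 22.41×140 = 284.76 + 79.32 + 3137.4 = 3501.48
ΣP(Period 0)Q(Period 0) = 7.09×28 + 6.36×12 + 16.58×140 = 198.52 + 76.32 + 2321.2 = 2596.04
L = 3501.48 / 2596.04 × 100 = 134.8777
Paasche component (current-period weights):
ΣP(Period 1)Q(Period 1) = 10.17×31 + 6.61×14 + 22.41×175 = 315.27 + 92.54 + 3921.75 = 4329.56
ΣP(Period 0)Q(Period 1) = 7.09×31 + 6.36×14 + 16.58×175 = 219.79 + 89.04 + 2901.5 = 3210.33
P = 4329.56 / 3210.33 × 100 = 134.8634
Fisher = √(L × P) = √(134.8777 × 134.8634) = 134.8706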